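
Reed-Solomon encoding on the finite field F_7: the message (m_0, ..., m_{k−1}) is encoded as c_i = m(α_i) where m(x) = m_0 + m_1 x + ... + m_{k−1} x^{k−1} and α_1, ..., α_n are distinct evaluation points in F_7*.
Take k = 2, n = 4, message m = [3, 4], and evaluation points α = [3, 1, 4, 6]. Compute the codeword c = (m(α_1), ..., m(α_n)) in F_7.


c = [1, 0, 5, 6]

Message polynomial: m(x) = 3 + 4·x (mod 7).
For each evaluation point α_i, compute m(α_i) mod 7:
  α_1 = 3: Horner steps 4 → 1, so m(3) = 1.
  α_2 = 1: Horner steps 4 → 0, so m(1) = 0.
  α_3 = 4: Horner steps 4 → 5, so m(4) = 5.
  α_4 = 6: Horner steps 4 → 6, so m(6) = 6.
Codeword c = [1, 0, 5, 6] ∈ F_7^4.


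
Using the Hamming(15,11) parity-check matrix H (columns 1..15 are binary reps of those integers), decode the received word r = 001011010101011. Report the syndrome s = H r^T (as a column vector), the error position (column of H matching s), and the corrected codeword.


s = (1, 1, 1, 1)^T, error position = 15, corrected codeword c = 001011010101010

Compute s = H r^T mod 2 one row at a time:
  s_1 = 1 + 0 + 1 + 0 + 1 + 0 + 1 + 1 = 5 ≡ 1 (mod 2).
  s_2 = 0 + 1 + 1 + 0 + 1 + 0 + 1 + 1 = 5 ≡ 1 (mod 2).
  s_3 = 0 + 1 + 1 + 0 + 1 + 0 + 1 + 1 = 5 ≡ 1 (mod 2).
  s_4 = 0 + 1 + 1 + 0 + 0 + 0 + 0 + 1 = 3 ≡ 1 (mod 2).
s = (1, 1, 1, 1)^T — this equals column 15 of H (binary 1111), so error is at position 15.
Correct: flip bit 15 of r = 001011010101011 to get c = 001011010101010.


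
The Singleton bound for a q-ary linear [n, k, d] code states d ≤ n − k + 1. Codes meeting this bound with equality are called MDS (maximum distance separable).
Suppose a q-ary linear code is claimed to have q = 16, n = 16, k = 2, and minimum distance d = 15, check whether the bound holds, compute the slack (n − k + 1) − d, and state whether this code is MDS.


Singleton RHS = n − k + 1 = 15, slack = 0, bound satisfied, MDS.

Singleton bound: d ≤ n − k + 1.
Here n = 16, k = 2, so n − k + 1 = 15.
Given d = 15, check d ≤ 15: YES.
Slack = (n − k + 1) − d = 0.
The code is MDS (slack = 0).
Description: the claimed parameters are [16, 2, 15]_16; such a code would be MDS (meets Singleton bound).


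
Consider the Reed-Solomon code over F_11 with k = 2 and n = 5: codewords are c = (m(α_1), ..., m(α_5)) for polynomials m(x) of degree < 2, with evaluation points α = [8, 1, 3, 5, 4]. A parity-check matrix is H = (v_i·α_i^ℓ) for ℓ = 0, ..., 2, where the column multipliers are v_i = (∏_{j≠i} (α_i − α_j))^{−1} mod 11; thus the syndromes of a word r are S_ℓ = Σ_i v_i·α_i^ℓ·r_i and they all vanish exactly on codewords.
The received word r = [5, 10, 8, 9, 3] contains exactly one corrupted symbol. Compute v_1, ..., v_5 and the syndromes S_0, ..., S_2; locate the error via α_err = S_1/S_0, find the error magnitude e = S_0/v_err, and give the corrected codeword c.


S = (1, 1, 1), error at position 2, error magnitude e = 3, c = [5, 7, 8, 9, 3].

Step 1: column multipliers v_i = (∏_{j≠i}(α_i − α_j))^{−1} mod 11.
  i = 1 (α = 8): (8−1)(8−3)(8−5)(8−4) = 7·5·3·4 = 420 ≡ 2, so v_1 = 2^{−1} = 6 (mod 11).
  i = 2 (α = 1): (1−8)(1−3)(1−5)(1−4) = (−7)·(−2)·(−4)·(−3) = 168 ≡ 3, so v_2 = 3^{−1} = 4 (mod 11).
  i = 3 (α = 3): (3−8)(3−1)(3−5)(3−4) = (−5)·2·(−2)·(−1) = −20 ≡ 2, so v_3 = 2^{−1} = 6 (mod 11).
  i = 4 (α = 5): (5−8)(5−1)(5−3)(5−4) = (−3)·4·2·1 = −24 ≡ 9, so v_4 = 9^{−1} = 5 (mod 11).
  i = 5 (α = 4): (4−8)(4−1)(4−3)(4−5) = (−4)·3·1·(−1) = 12 ≡ 1, so v_5 = 1^{−1} = 1 (mod 11).
  v = [6, 4, 6, 5, 1].
Step 2: syndromes of r = [5, 10, 8, 9, 3] (all sums mod 11).
  S_0 = Σ v_i r_i = 6·5 + 4·10 + 6·8 + 5·9 + 1·3 = 166 ≡ 1.
  S_1 = Σ v_i α_i r_i = 6·8·5 + 4·1·10 + 6·3·8 + 5·5·9 + 1·4·3 = 661 ≡ 1.
  α_i^2 mod 11 = [9, 1, 9, 3, 5].
  S_2 = Σ v_i α_i^2 r_i = 6·9·5 + 4·1·10 + 6·9·8 + 5·3·9 + 1·5·3 = 892 ≡ 1.
  S = (1, 1, 1) ≠ 0, so r is not a codeword (an error is present).
Step 3: locate the error. For a single error e at position i, S_ℓ = v_i·e·α_i^ℓ, so α_err = S_1/S_0.
  S_0^{−1} = 1^{−1} = 1 (mod 11), so α_err = 1·1 = 1 ≡ 1 = α_2. Error position i = 2.
  Consistency check: S_2/S_1 = 1·1 = 1 ≡ 1 = α_err ✓ (single-error assumption holds).
Step 4: error magnitude e = S_0/v_2 = S_0·∏_{j≠2}(α_2 − α_j) = 1·3 = 3 ≡ 3 (mod 11).
Step 5: correct position 2: c_2 = r_2 − e = 10 − 3 ≡ 7 (mod 11). Hence c = [5, 7, 8, 9, 3].
  Check: interpolating c through the α_i gives m(x) = 1 + 6·x (degree < 2) with m(α_i) = c_i for every i, so c is indeed a codeword.


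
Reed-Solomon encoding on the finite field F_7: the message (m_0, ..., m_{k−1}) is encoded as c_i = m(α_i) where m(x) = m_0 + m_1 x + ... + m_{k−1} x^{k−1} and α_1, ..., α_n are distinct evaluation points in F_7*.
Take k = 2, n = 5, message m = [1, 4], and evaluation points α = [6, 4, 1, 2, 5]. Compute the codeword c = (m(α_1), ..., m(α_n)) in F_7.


c = [4, 3, 5, 2, 0]

Message polynomial: m(x) = 1 + 4·x (mod 7).
For each evaluation point α_i, compute m(α_i) mod 7:
  α_1 = 6: Horner steps 4 → 4, so m(6) = 4.
  α_2 = 4: Horner steps 4 → 3, so m(4) = 3.
  α_3 = 1: Horner steps 4 → 5, so m(1) = 5.
  α_4 = 2: Horner steps 4 → 2, so m(2) = 2.
  α_5 = 5: Horner steps 4 → 0, so m(5) = 0.
Codeword c = [4, 3, 5, 2, 0] ∈ F_7^5.


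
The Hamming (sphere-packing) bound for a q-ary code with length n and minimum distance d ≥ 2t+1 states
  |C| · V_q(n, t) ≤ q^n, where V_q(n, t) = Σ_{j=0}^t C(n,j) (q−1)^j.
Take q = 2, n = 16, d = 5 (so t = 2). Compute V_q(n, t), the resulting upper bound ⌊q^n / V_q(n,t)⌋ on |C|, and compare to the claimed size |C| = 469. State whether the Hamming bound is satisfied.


V_q(n, t) = 137, q^n = 65536, Hamming bound = 478, |C| = 469 ≤ bound (satisfied).

Step 1: Compute V_q(n, t) = Σ_{j=0}^2 C(n, j) (q−1)^j.
  j = 0: C(16,0)·(1)^0 = 1·1 = 1.
  j = 1: C(16,1)·(1)^1 = 16·1 = 16.
  j = 2: C(16,2)·(1)^2 = 120·1 = 120.
  V_q(n, t) = 1 + 16 + 120 = 137.
Step 2: q^n = 2^16 = 65536.
Step 3: Hamming bound ⌊q^n / V_q(n,t)⌋ = ⌊65536/137⌋ = 478.
Step 4: Compare |C| = 469 to 478: satisfied.
The claimed |C| lies below the Hamming bound.


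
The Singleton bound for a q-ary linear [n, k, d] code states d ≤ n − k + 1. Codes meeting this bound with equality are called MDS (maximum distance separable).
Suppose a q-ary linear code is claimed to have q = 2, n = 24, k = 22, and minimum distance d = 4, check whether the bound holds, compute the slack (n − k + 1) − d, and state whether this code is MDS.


Singleton RHS = n − k + 1 = 3, slack = -1, bound violated (no such code; not MDS).

Singleton bound: d ≤ n − k + 1.
Here n = 24, k = 22, so n − k + 1 = 3.
Given d = 4, check d ≤ 3: NO.
Slack = (n − k + 1) − d = -1.
The slack is negative: d = 4 exceeds n − k + 1 = 3 by 1, so the Singleton bound is violated and no linear [24, 22, 4]_2 code can exist. In particular it is not MDS (MDS requires d = n − k + 1 exactly).
Description: the claimed parameters are [24, 22, 4]_2; such a code would be impossible (violates the Singleton bound).


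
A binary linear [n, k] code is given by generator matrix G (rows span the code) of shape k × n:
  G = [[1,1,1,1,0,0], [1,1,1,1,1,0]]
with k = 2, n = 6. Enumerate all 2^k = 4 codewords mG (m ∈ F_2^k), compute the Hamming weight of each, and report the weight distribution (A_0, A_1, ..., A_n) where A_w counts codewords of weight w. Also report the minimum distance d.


Weight distribution: A_0 = 1, A_1 = 1, A_4 = 1, A_5 = 1. Minimum distance d = 1.

Enumerate all 2^2 = 4 messages m ∈ F_2^2.
For each, compute codeword c = mG in F_2^6, then tally its weight.
  m = 00 → c = 000000, weight = 0.
  m = 10 → c = 111100, weight = 4.
  m = 01 → c = 111110, weight = 5.
  m = 11 → c = 000010, weight = 1.
Tally weights:
  weight 0: 1 codewords.
  weight 1: 1 codewords.
  weight 4: 1 codewords.
  weight 5: 1 codewords.
Minimum distance d = smallest w > 0 with A_w > 0 = 1.
Sanity: Σ A_w = 4 = 2^2 = 4 ✓.


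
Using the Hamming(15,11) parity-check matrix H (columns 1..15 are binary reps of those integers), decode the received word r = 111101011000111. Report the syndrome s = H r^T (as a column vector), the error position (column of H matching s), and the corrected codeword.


s = (1, 1, 1, 1)^T, error position = 15, corrected codeword c = 111101011000110

Compute s = H r^T mod 2 one row at a time:
  s_1 = 1 + 1 + 0 + 0 + 0 + 1 + 1 + 1 = 5 ≡ 1 (mod 2).
  s_2 = 1 + 0 + 1 + 0 + 0 + 1 + 1 + 1 = 5 ≡ 1 (mod 2).
  s_3 = 1 + 1 + 1 + 0 + 0 + 0 + 1 + 1 = 5 ≡ 1 (mod 2).
  s_4 = 1 + 1 + 0 + 0 + 1 + 0 + 1 + 1 = 5 ≡ 1 (mod 2).
s = (1, 1, 1, 1)^T — this equals column 15 of H (binary 1111), so error is at position 15.
Correct: flip bit 15 of r = 111101011000111 to get c = 111101011000110.


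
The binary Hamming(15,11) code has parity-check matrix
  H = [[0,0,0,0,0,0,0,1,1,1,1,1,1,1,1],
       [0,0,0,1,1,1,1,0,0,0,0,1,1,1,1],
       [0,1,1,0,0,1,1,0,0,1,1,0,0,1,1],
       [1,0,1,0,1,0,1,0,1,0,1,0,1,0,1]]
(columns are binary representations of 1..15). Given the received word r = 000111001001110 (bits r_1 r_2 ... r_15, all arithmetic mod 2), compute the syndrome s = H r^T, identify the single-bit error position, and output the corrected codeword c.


s = (0, 0, 0, 1)^T, error position = 1, corrected codeword c = 100111001001110

Compute s = H r^T mod 2 one row at a time:
  s_1 = 0 + 1 + 0 + 0 + 1 + 1 + 1 + 0 = 4 ≡ 0 (mod 2).
  s_2 = 1 + 1 + 1 + 0 + 1 + 1 + 1 + 0 = 6 ≡ 0 (mod 2).
  s_3 = 0 + 0 + 1 + 0 + 0 + 0 + 1 + 0 = 2 ≡ 0 (mod 2).
  s_4 = 0 + 0 + 1 + 0 + 1 + 0 + 1 + 0 = 3 ≡ 1 (mod 2).
s = (0, 0, 0, 1)^T — this equals column 1 of H (binary 0001), so error is at position 1.
Correct: flip bit 1 of r = 000111001001110 to get c = 100111001001110.


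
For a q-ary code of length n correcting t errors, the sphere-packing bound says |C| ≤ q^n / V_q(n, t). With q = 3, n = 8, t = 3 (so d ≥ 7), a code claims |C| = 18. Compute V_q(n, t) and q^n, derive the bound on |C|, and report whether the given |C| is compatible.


V_q(n, t) = 577, q^n = 6561, Hamming bound = 11, |C| = 18 > bound (violated).

Step 1: Compute V_q(n, t) = Σ_{j=0}^3 C(n, j) (q−1)^j.
  j = 0: C(8,0)·(2)^0 = 1·1 = 1.
  j = 1: C(8,1)·(2)^1 = 8·2 = 16.
  j = 2: C(8,2)·(2)^2 = 28·4 = 112.
  j = 3: C(8,3)·(2)^3 = 56·8 = 448.
  V_q(n, t) = 1 + 16 + 112 + 448 = 577.
Step 2: q^n = 3^8 = 6561.
Step 3: Hamming bound ⌊q^n / V_q(n,t)⌋ = ⌊6561/577⌋ = 11.
Step 4: Compare |C| = 18 to 11: violated.
The claimed |C| lies above the Hamming bound, so no 3-ary code of length 8 with d ≥ 7 can have 18 codewords.


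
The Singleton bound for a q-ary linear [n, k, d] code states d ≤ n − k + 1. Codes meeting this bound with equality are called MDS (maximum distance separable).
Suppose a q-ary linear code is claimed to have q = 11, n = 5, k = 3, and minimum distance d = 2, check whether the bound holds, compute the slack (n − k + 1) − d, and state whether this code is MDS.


Singleton RHS = n − k + 1 = 3, slack = 1, bound satisfied, not MDS.

Singleton bound: d ≤ n − k + 1.
Here n = 5, k = 3, so n − k + 1 = 3.
Given d = 2, check d ≤ 3: YES.
Slack = (n − k + 1) − d = 1.
The code is NOT MDS (slack = 1 > 0).
Description: the claimed parameters are [5, 3, 2]_11; such a code would be non-MDS.


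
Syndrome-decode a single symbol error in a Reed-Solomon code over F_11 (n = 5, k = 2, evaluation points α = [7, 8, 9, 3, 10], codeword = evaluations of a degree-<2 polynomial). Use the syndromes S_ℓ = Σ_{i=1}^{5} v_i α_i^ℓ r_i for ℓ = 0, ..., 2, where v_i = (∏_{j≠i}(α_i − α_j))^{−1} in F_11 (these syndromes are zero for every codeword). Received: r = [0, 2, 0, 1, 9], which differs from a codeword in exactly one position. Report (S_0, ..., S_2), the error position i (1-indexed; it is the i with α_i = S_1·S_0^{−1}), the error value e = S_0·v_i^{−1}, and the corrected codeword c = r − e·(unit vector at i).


S = (2, 3, 10), error at position 1, error magnitude e = 7, c = [4, 2, 0, 1, 9].

Step 1: column multipliers v_i = (∏_{j≠i}(α_i − α_j))^{−1} mod 11.
  i = 1 (α = 7): (7−8)(7−9)(7−3)(7−10) = (−1)·(−2)·4·(−3) = −24 ≡ 9, so v_1 = 9^{−1} = 5 (mod 11).
  i = 2 (α = 8): (8−7)(8−9)(8−3)(8−10) = 1·(−1)·5·(−2) = 10 ≡ 10, so v_2 = 10^{−1} = 10 (mod 11).
  i = 3 (α = 9): (9−7)(9−8)(9−3)(9−10) = 2·1·6·(−1) = −12 ≡ 10, so v_3 = 10^{−1} = 10 (mod 11).
  i = 4 (α = 3): (3−7)(3−8)(3−9)(3−10) = (−4)·(−5)·(−6)·(−7) = 840 ≡ 4, so v_4 = 4^{−1} = 3 (mod 11).
  i = 5 (α = 10): (10−7)(10−8)(10−9)(10−3) = 3·2·1·7 = 42 ≡ 9, so v_5 = 9^{−1} = 5 (mod 11).
  v = [5, 10, 10, 3, 5].
Step 2: syndromes of r = [0, 2, 0, 1, 9] (all sums mod 11).
  S_0 = Σ v_i r_i = 5·0 + 10·2 + 10·0 + 3·1 + 5·9 = 68 ≡ 2.
  S_1 = Σ v_i α_i r_i = 5·7·0 + 10·8·2 + 10·9·0 + 3·3·1 + 5·10·9 = 619 ≡ 3.
  α_i^2 mod 11 = [5, 9, 4, 9, 1].
  S_2 = Σ v_i α_i^2 r_i = 5·5·0 + 10·9·2 + 10·4·0 + 3·9·1 + 5·1·9 = 252 ≡ 10.
  S = (2, 3, 10) ≠ 0, so r is not a codeword (an error is present).
Step 3: locate the error. For a single error e at position i, S_ℓ = v_i·e·α_i^ℓ, so α_err = S_1/S_0.
  S_0^{−1} = 2^{−1} = 6 (mod 11), so α_err = 3·6 = 18 ≡ 7 = α_1. Error position i = 1.
  Consistency check: S_2/S_1 = 10·4 = 40 ≡ 7 = α_err ✓ (single-error assumption holds).
Step 4: error magnitude e = S_0/v_1 = S_0·∏_{j≠1}(α_1 − α_j) = 2·9 = 18 ≡ 7 (mod 11).
Step 5: correct position 1: c_1 = r_1 − e = 0 − 7 ≡ 4 (mod 11). Hence c = [4, 2, 0, 1, 9].
  Check: interpolating c through the α_i gives m(x) = 7 + 9·x (degree < 2) with m(α_i) = c_i for every i, so c is indeed a codeword.


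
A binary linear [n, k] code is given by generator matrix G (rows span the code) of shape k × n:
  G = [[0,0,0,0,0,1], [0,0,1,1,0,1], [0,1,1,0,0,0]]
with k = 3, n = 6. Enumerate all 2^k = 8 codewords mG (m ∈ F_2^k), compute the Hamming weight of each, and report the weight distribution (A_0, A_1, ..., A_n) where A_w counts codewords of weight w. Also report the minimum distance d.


Weight distribution: A_0 = 1, A_1 = 1, A_2 = 3, A_3 = 3. Minimum distance d = 1.

Enumerate all 2^3 = 8 messages m ∈ F_2^3.
For each, compute codeword c = mG in F_2^6, then tally its weight.
  m = 000 → c = 000000, weight = 0.
  m = 100 → c = 000001, weight = 1.
  m = 010 → c = 001101, weight = 3.
  m = 110 → c = 001100, weight = 2.
  m = 001 → c = 011000, weight = 2.
  m = 101 → c = 011001, weight = 3.
  m = 011 → c = 010101, weight = 3.
  m = 111 → c = 010100, weight = 2.
Tally weights:
  weight 0: 1 codewords.
  weight 1: 1 codewords.
  weight 2: 3 codewords.
  weight 3: 3 codewords.
Minimum distance d = smallest w > 0 with A_w > 0 = 1.
Sanity: Σ A_w = 8 = 2^3 = 8 ✓.


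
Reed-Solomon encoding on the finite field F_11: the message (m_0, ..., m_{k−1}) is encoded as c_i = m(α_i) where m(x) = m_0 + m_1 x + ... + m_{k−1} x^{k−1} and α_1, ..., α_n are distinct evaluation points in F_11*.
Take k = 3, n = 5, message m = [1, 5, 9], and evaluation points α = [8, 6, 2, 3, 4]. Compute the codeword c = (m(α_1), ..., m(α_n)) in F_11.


c = [1, 3, 3, 9, 0]

Message polynomial: m(x) = 1 + 5·x + 9·x^2 (mod 11).
For each evaluation point α_i, compute m(α_i) mod 11:
  α_1 = 8: Horner steps 9 → 0 → 1, so m(8) = 1.
  α_2 = 6: Horner steps 9 → 4 → 3, so m(6) = 3.
  α_3 = 2: Horner steps 9 → 1 → 3, so m(2) = 3.
  α_4 = 3: Horner steps 9 → 10 → 9, so m(3) = 9.
  α_5 = 4: Horner steps 9 → 8 → 0, so m(4) = 0.
Codeword c = [1, 3, 3, 9, 0] ∈ F_11^5.


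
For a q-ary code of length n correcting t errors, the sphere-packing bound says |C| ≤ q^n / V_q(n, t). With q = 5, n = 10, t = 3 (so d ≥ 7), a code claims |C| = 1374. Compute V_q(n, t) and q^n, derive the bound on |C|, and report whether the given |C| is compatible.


V_q(n, t) = 8441, q^n = 9765625, Hamming bound = 1156, |C| = 1374 > bound (violated).

Step 1: Compute V_q(n, t) = Σ_{j=0}^3 C(n, j) (q−1)^j.
  j = 0: C(10,0)·(4)^0 = 1·1 = 1.
  j = 1: C(10,1)·(4)^1 = 10·4 = 40.
  j = 2: C(10,2)·(4)^2 = 45·16 = 720.
  j = 3: C(10,3)·(4)^3 = 120·64 = 7680.
  V_q(n, t) = 1 + 40 + 720 + 7680 = 8441.
Step 2: q^n = 5^10 = 9765625.
Step 3: Hamming bound ⌊q^n / V_q(n,t)⌋ = ⌊9765625/8441⌋ = 1156.
Step 4: Compare |C| = 1374 to 1156: violated.
The claimed |C| lies above the Hamming bound, so no 5-ary code of length 10 with d ≥ 7 can have 1374 codewords.


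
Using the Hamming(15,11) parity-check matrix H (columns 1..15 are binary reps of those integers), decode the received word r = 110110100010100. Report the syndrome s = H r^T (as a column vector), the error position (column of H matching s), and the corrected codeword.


s = (0, 0, 1, 1)^T, error position = 3, corrected codeword c = 111110100010100

Compute s = H r^T mod 2 one row at a time:
  s_1 = 0 + 0 + 0 + 1 + 0 + 1 + 0 + 0 = 2 ≡ 0 (mod 2).
  s_2 = 1 + 1 + 0 + 1 + 0 + 1 + 0 + 0 = 4 ≡ 0 (mod 2).
  s_3 = 1 + 0 + 0 + 1 + 0 + 1 + 0 + 0 = 3 ≡ 1 (mod 2).
  s_4 = 1 + 0 + 1 + 1 + 0 + 1 + 1 + 0 = 5 ≡ 1 (mod 2).
s = (0, 0, 1, 1)^T — this equals column 3 of H (binary 0011), so error is at position 3.
Correct: flip bit 3 of r = 110110100010100 to get c = 111110100010100.


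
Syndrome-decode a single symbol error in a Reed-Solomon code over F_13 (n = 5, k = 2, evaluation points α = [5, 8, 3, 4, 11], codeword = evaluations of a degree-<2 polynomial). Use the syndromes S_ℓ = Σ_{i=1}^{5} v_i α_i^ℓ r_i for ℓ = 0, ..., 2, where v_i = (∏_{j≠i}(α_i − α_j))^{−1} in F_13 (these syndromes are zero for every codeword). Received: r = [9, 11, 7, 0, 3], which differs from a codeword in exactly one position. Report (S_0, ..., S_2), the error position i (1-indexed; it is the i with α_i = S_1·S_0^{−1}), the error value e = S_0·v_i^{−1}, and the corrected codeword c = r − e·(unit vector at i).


S = (12, 8, 1), error at position 1, error magnitude e = 3, c = [6, 11, 7, 0, 3].

Step 1: column multipliers v_i = (∏_{j≠i}(α_i − α_j))^{−1} mod 13.
  i = 1 (α = 5): (5−8)(5−3)(5−4)(5−11) = (−3)·2·1·(−6) = 36 ≡ 10, so v_1 = 10^{−1} = 4 (mod 13).
  i = 2 (α = 8): (8−5)(8−3)(8−4)(8−11) = 3·5·4·(−3) = −180 ≡ 2, so v_2 = 2^{−1} = 7 (mod 13).
  i = 3 (α = 3): (3−5)(3−8)(3−4)(3−11) = (−2)·(−5)·(−1)·(−8) = 80 ≡ 2, so v_3 = 2^{−1} = 7 (mod 13).
  i = 4 (α = 4): (4−5)(4−8)(4−3)(4−11) = (−1)·(−4)·1·(−7) = −28 ≡ 11, so v_4 = 11^{−1} = 6 (mod 13).
  i = 5 (α = 11): (11−5)(11−8)(11−3)(11−4) = 6·3·8·7 = 1008 ≡ 7, so v_5 = 7^{−1} = 2 (mod 13).
  v = [4, 7, 7, 6, 2].
Step 2: syndromes of r = [9, 11, 7, 0, 3] (all sums mod 13).
  S_0 = Σ v_i r_i = 4·9 + 7·11 + 7·7 + 6·0 + 2·3 = 168 ≡ 12.
  S_1 = Σ v_i α_i r_i = 4·5·9 + 7·8·11 + 7·3·7 + 6·4·0 + 2·11·3 = 1009 ≡ 8.
  α_i^2 mod 13 = [12, 12, 9, 3, 4].
  S_2 = Σ v_i α_i^2 r_i = 4·12·9 + 7·12·11 + 7·9·7 + 6·3·0 + 2·4·3 = 1821 ≡ 1.
  S = (12, 8, 1) ≠ 0, so r is not a codeword (an error is present).
Step 3: locate the error. For a single error e at position i, S_ℓ = v_i·e·α_i^ℓ, so α_err = S_1/S_0.
  S_0^{−1} = 12^{−1} = 12 (mod 13), so α_err = 8·12 = 96 ≡ 5 = α_1. Error position i = 1.
  Consistency check: S_2/S_1 = 1·5 = 5 ≡ 5 = α_err ✓ (single-error assumption holds).
Step 4: error magnitude e = S_0/v_1 = S_0·∏_{j≠1}(α_1 − α_j) = 12·10 = 120 ≡ 3 (mod 13).
Step 5: correct position 1: c_1 = r_1 − e = 9 − 3 ≡ 6 (mod 13). Hence c = [6, 11, 7, 0, 3].
  Check: interpolating c through the α_i gives m(x) = 2 + 6·x (degree < 2) with m(α_i) = c_i for every i, so c is indeed a codeword.


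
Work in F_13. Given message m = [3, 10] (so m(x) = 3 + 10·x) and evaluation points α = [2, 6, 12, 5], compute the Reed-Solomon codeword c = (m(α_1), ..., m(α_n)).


c = [10, 11, 6, 1]

Message polynomial: m(x) = 3 + 10·x (mod 13).
For each evaluation point α_i, compute m(α_i) mod 13:
  α_1 = 2: Horner steps 10 → 10, so m(2) = 10.
  α_2 = 6: Horner steps 10 → 11, so m(6) = 11.
  α_3 = 12: Horner steps 10 → 6, so m(12) = 6.
  α_4 = 5: Horner steps 10 → 1, so m(5) = 1.
Codeword c = [10, 11, 6, 1] ∈ F_13^4.


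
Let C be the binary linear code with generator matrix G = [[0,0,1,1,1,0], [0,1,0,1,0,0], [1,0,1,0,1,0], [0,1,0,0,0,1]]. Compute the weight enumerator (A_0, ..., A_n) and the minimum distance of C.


Weight distribution: A_0 = 1, A_2 = 6, A_3 = 4, A_4 = 1, A_5 = 4. Minimum distance d = 2.

Enumerate all 2^4 = 16 messages m ∈ F_2^4.
For each, compute codeword c = mG in F_2^6, then tally its weight.
  m = 0000 → c = 000000, weight = 0.
  m = 1000 → c = 001110, weight = 3.
  m = 0100 → c = 010100, weight = 2.
  m = 1100 → c = 011010, weight = 3.
  m = 0010 → c = 101010, weight = 3.
  m = 1010 → c = 100100, weight = 2.
  m = 0110 → c = 111110, weight = 5.
  m = 1110 → c = 110000, weight = 2.
  m = 0001 → c = 010001, weight = 2.
  m = 1001 → c = 011111, weight = 5.
  m = 0101 → c = 000101, weight = 2.
  m = 1101 → c = 001011, weight = 3.
  m = 0011 → c = 111011, weight = 5.
  m = 1011 → c = 110101, weight = 4.
  m = 0111 → c = 101111, weight = 5.
  m = 1111 → c = 100001, weight = 2.
Tally weights:
  weight 0: 1 codewords.
  weight 2: 6 codewords.
  weight 3: 4 codewords.
  weight 4: 1 codewords.
  weight 5: 4 codewords.
Minimum distance d = smallest w > 0 with A_w > 0 = 2.
Sanity: Σ A_w = 16 = 2^4 = 16 ✓.


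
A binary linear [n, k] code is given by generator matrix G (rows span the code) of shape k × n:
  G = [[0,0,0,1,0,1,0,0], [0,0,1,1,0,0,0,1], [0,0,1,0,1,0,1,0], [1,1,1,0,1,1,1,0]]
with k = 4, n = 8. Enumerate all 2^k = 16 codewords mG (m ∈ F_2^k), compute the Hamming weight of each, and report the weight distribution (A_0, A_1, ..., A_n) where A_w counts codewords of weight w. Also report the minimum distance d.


Weight distribution: A_0 = 1, A_2 = 1, A_3 = 5, A_4 = 3, A_5 = 2, A_6 = 3, A_7 = 1. Minimum distance d = 2.

Enumerate all 2^4 = 16 messages m ∈ F_2^4.
For each, compute codeword c = mG in F_2^8, then tally its weight.
  m = 0000 → c = 00000000, weight = 0.
  m = 1000 → c = 00010100, weight = 2.
  m = 0100 → c = 00110001, weight = 3.
  m = 1100 → c = 00100101, weight = 3.
  m = 0010 → c = 00101010, weight = 3.
  m = 1010 → c = 00111110, weight = 5.
  m = 0110 → c = 00011011, weight = 4.
  m = 1110 → c = 00001111, weight = 4.
  m = 0001 → c = 11101110, weight = 6.
  m = 1001 → c = 11111010, weight = 6.
  m = 0101 → c = 11011111, weight = 7.
  m = 1101 → c = 11001011, weight = 5.
  m = 0011 → c = 11000100, weight = 3.
  m = 1011 → c = 11010000, weight = 3.
  m = 0111 → c = 11110101, weight = 6.
  m = 1111 → c = 11100001, weight = 4.
Tally weights:
  weight 0: 1 codewords.
  weight 2: 1 codewords.
  weight 3: 5 codewords.
  weight 4: 3 codewords.
  weight 5: 2 codewords.
  weight 6: 3 codewords.
  weight 7: 1 codewords.
Minimum distance d = smallest w > 0 with A_w > 0 = 2.
Sanity: Σ A_w = 16 = 2^4 = 16 ✓.


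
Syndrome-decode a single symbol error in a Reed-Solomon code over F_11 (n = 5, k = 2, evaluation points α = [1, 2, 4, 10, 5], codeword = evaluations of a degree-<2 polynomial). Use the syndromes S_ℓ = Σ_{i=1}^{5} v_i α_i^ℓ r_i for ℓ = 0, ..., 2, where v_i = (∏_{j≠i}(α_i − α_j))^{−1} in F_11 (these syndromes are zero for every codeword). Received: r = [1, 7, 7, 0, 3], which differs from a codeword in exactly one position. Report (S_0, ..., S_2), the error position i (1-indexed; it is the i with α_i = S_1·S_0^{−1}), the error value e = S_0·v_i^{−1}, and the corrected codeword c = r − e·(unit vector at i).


S = (7, 6, 2), error at position 3, error magnitude e = 10, c = [1, 7, 8, 0, 3].

Step 1: column multipliers v_i = (∏_{j≠i}(α_i − α_j))^{−1} mod 11.
  i = 1 (α = 1): (1−2)(1−4)(1−10)(1−5) = (−1)·(−3)·(−9)·(−4) = 108 ≡ 9, so v_1 = 9^{−1} = 5 (mod 11).
  i = 2 (α = 2): (2−1)(2−4)(2−10)(2−5) = 1·(−2)·(−8)·(−3) = −48 ≡ 7, so v_2 = 7^{−1} = 8 (mod 11).
  i = 3 (α = 4): (4−1)(4−2)(4−10)(4−5) = 3·2·(−6)·(−1) = 36 ≡ 3, so v_3 = 3^{−1} = 4 (mod 11).
  i = 4 (α = 10): (10−1)(10−2)(10−4)(10−5) = 9·8·6·5 = 2160 ≡ 4, so v_4 = 4^{−1} = 3 (mod 11).
  i = 5 (α = 5): (5−1)(5−2)(5−4)(5−10) = 4·3·1·(−5) = −60 ≡ 6, so v_5 = 6^{−1} = 2 (mod 11).
  v = [5, 8, 4, 3, 2].
Step 2: syndromes of r = [1, 7, 7, 0, 3] (all sums mod 11).
  S_0 = Σ v_i r_i = 5·1 + 8·7 + 4·7 + 3·0 + 2·3 = 95 ≡ 7.
  S_1 = Σ v_i α_i r_i = 5·1·1 + 8·2·7 + 4·4·7 + 3·10·0 + 2·5·3 = 259 ≡ 6.
  α_i^2 mod 11 = [1, 4, 5, 1, 3].
  S_2 = Σ v_i α_i^2 r_i = 5·1·1 + 8·4·7 + 4·5·7 + 3·1·0 + 2·3·3 = 387 ≡ 2.
  S = (7, 6, 2) ≠ 0, so r is not a codeword (an error is present).
Step 3: locate the error. For a single error e at position i, S_ℓ = v_i·e·α_i^ℓ, so α_err = S_1/S_0.
  S_0^{−1} = 7^{−1} = 8 (mod 11), so α_err = 6·8 = 48 ≡ 4 = α_3. Error position i = 3.
  Consistency check: S_2/S_1 = 2·2 = 4 ≡ 4 = α_err ✓ (single-error assumption holds).
Step 4: error magnitude e = S_0/v_3 = S_0·∏_{j≠3}(α_3 − α_j) = 7·3 = 21 ≡ 10 (mod 11).
Step 5: correct position 3: c_3 = r_3 − e = 7 − 10 ≡ 8 (mod 11). Hence c = [1, 7, 8, 0, 3].
  Check: interpolating c through the α_i gives m(x) = 6 + 6·x (degree < 2) with m(α_i) = c_i for every i, so c is indeed a codeword.


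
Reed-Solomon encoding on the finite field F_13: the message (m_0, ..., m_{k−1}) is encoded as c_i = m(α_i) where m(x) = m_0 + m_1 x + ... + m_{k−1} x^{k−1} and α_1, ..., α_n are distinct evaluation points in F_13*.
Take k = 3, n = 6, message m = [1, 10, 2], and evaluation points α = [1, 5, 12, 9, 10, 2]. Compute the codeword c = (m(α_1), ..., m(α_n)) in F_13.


c = [0, 10, 6, 6, 2, 3]

Message polynomial: m(x) = 1 + 10·x + 2·x^2 (mod 13).
For each evaluation point α_i, compute m(α_i) mod 13:
  α_1 = 1: Horner steps 2 → 12 → 0, so m(1) = 0.
  α_2 = 5: Horner steps 2 → 7 → 10, so m(5) = 10.
  α_3 = 12: Horner steps 2 → 8 → 6, so m(12) = 6.
  α_4 = 9: Horner steps 2 → 2 → 6, so m(9) = 6.
  α_5 = 10: Horner steps 2 → 4 → 2, so m(10) = 2.
  α_6 = 2: Horner steps 2 → 1 → 3, so m(2) = 3.
Codeword c = [0, 10, 6, 6, 2, 3] ∈ F_13^6.


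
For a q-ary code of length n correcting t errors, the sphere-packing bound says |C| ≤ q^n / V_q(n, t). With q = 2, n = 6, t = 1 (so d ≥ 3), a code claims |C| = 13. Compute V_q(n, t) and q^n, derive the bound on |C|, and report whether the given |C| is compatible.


V_q(n, t) = 7, q^n = 64, Hamming bound = 9, |C| = 13 > bound (violated).

Step 1: Compute V_q(n, t) = Σ_{j=0}^1 C(n, j) (q−1)^j.
  j = 0: C(6,0)·(1)^0 = 1·1 = 1.
  j = 1: C(6,1)·(1)^1 = 6·1 = 6.
  V_q(n, t) = 1 + 6 = 7.
Step 2: q^n = 2^6 = 64.
Step 3: Hamming bound ⌊q^n / V_q(n,t)⌋ = ⌊64/7⌋ = 9.
Step 4: Compare |C| = 13 to 9: violated.
The claimed |C| lies above the Hamming bound, so no 2-ary code of length 6 with d ≥ 3 can have 13 codewords.


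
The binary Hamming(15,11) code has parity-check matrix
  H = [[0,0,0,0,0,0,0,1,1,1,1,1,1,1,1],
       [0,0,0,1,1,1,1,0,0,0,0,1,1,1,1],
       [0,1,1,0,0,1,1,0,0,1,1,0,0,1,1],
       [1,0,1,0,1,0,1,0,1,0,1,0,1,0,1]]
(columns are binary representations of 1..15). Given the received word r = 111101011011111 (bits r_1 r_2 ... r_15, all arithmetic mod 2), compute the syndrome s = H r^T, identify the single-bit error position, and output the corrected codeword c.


s = (1, 0, 0, 0)^T, error position = 8, corrected codeword c = 111101001011111

Compute s = H r^T mod 2 one row at a time:
  s_1 = 1 + 1 + 0 + 1 + 1 + 1 + 1 + 1 = 7 ≡ 1 (mod 2).
  s_2 = 1 + 0 + 1 + 0 + 1 + 1 + 1 + 1 = 6 ≡ 0 (mod 2).
  s_3 = 1 + 1 + 1 + 0 + 0 + 1 + 1 + 1 = 6 ≡ 0 (mod 2).
  s_4 = 1 + 1 + 0 + 0 + 1 + 1 + 1 + 1 = 6 ≡ 0 (mod 2).
s = (1, 0, 0, 0)^T — this equals column 8 of H (binary 1000), so error is at position 8.
Correct: flip bit 8 of r = 111101011011111 to get c = 111101001011111.


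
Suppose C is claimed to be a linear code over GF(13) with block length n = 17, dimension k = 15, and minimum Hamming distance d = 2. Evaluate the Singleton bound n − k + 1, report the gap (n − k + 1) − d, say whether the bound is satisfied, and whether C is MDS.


Singleton RHS = n − k + 1 = 3, slack = 1, bound satisfied, not MDS.

Singleton bound: d ≤ n − k + 1.
Here n = 17, k = 15, so n − k + 1 = 3.
Given d = 2, check d ≤ 3: YES.
Slack = (n − k + 1) − d = 1.
The code is NOT MDS (slack = 1 > 0).
Description: the claimed parameters are [17, 15, 2]_13; such a code would be non-MDS.


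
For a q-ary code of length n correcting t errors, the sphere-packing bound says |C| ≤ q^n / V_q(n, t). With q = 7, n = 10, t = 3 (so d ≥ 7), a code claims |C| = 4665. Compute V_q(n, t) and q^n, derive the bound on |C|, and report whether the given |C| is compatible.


V_q(n, t) = 27601, q^n = 282475249, Hamming bound = 10234, |C| = 4665 ≤ bound (satisfied).

Step 1: Compute V_q(n, t) = Σ_{j=0}^3 C(n, j) (q−1)^j.
  j = 0: C(10,0)·(6)^0 = 1·1 = 1.
  j = 1: C(10,1)·(6)^1 = 10·6 = 60.
  j = 2: C(10,2)·(6)^2 = 45·36 = 1620.
  j = 3: C(10,3)·(6)^3 = 120·216 = 25920.
  V_q(n, t) = 1 + 60 + 1620 + 25920 = 27601.
Step 2: q^n = 7^10 = 282475249.
Step 3: Hamming bound ⌊q^n / V_q(n,t)⌋ = ⌊282475249/27601⌋ = 10234.
Step 4: Compare |C| = 4665 to 10234: satisfied.
The claimed |C| lies below the Hamming bound.


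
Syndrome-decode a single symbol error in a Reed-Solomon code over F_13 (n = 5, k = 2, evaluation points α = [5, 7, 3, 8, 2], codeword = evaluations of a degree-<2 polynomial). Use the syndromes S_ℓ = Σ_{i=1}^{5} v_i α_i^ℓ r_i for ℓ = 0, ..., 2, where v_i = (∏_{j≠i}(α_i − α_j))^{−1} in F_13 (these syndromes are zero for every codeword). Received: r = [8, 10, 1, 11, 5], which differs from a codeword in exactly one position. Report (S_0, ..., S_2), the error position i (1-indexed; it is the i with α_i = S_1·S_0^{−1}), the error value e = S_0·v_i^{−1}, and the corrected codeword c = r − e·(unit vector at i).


S = (5, 2, 6), error at position 3, error magnitude e = 8, c = [8, 10, 6, 11, 5].

Step 1: column multipliers v_i = (∏_{j≠i}(α_i − α_j))^{−1} mod 13.
  i = 1 (α = 5): (5−7)(5−3)(5−8)(5−2) = (−2)·2·(−3)·3 = 36 ≡ 10, so v_1 = 10^{−1} = 4 (mod 13).
  i = 2 (α = 7): (7−5)(7−3)(7−8)(7−2) = 2·4·(−1)·5 = −40 ≡ 12, so v_2 = 12^{−1} = 12 (mod 13).
  i = 3 (α = 3): (3−5)(3−7)(3−8)(3−2) = (−2)·(−4)·(−5)·1 = −40 ≡ 12, so v_3 = 12^{−1} = 12 (mod 13).
  i = 4 (α = 8): (8−5)(8−7)(8−3)(8−2) = 3·1·5·6 = 90 ≡ 12, so v_4 = 12^{−1} = 12 (mod 13).
  i = 5 (α = 2): (2−5)(2−7)(2−3)(2−8) = (−3)·(−5)·(−1)·(−6) = 90 ≡ 12, so v_5 = 12^{−1} = 12 (mod 13).
  v = [4, 12, 12, 12, 12].
Step 2: syndromes of r = [8, 10, 1, 11, 5] (all sums mod 13).
  S_0 = Σ v_i r_i = 4·8 + 12·10 + 12·1 + 12·11 + 12·5 = 356 ≡ 5.
  S_1 = Σ v_i α_i r_i = 4·5·8 + 12·7·10 + 12·3·1 + 12·8·11 + 12·2·5 = 2212 ≡ 2.
  α_i^2 mod 13 = [12, 10, 9, 12, 4].
  S_2 = Σ v_i α_i^2 r_i = 4·12·8 + 12·10·10 + 12·9·1 + 12·12·11 + 12·4·5 = 3516 ≡ 6.
  S = (5, 2, 6) ≠ 0, so r is not a codeword (an error is present).
Step 3: locate the error. For a single error e at position i, S_ℓ = v_i·e·α_i^ℓ, so α_err = S_1/S_0.
  S_0^{−1} = 5^{−1} = 8 (mod 13), so α_err = 2·8 = 16 ≡ 3 = α_3. Error position i = 3.
  Consistency check: S_2/S_1 = 6·7 = 42 ≡ 3 = α_err ✓ (single-error assumption holds).
Step 4: error magnitude e = S_0/v_3 = S_0·∏_{j≠3}(α_3 − α_j) = 5·12 = 60 ≡ 8 (mod 13).
Step 5: correct position 3: c_3 = r_3 − e = 1 − 8 ≡ 6 (mod 13). Hence c = [8, 10, 6, 11, 5].
  Check: interpolating c through the α_i gives m(x) = 3 + 1·x (degree < 2) with m(α_i) = c_i for every i, so c is indeed a codeword.


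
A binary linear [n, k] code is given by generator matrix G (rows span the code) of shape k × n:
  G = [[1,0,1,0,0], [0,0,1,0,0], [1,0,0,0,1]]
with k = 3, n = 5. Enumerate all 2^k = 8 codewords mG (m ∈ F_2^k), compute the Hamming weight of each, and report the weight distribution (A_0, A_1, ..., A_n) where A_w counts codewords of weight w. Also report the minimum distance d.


Weight distribution: A_0 = 1, A_1 = 3, A_2 = 3, A_3 = 1. Minimum distance d = 1.

Enumerate all 2^3 = 8 messages m ∈ F_2^3.
For each, compute codeword c = mG in F_2^5, then tally its weight.
  m = 000 → c = 00000, weight = 0.
  m = 100 → c = 10100, weight = 2.
  m = 010 → c = 00100, weight = 1.
  m = 110 → c = 10000, weight = 1.
  m = 001 → c = 10001, weight = 2.
  m = 101 → c = 00101, weight = 2.
  m = 011 → c = 10101, weight = 3.
  m = 111 → c = 00001, weight = 1.
Tally weights:
  weight 0: 1 codewords.
  weight 1: 3 codewords.
  weight 2: 3 codewords.
  weight 3: 1 codewords.
Minimum distance d = smallest w > 0 with A_w > 0 = 1.
Sanity: Σ A_w = 8 = 2^3 = 8 ✓.


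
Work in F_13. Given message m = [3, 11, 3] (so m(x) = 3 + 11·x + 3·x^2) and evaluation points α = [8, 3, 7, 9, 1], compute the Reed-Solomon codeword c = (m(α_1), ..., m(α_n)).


c = [10, 11, 6, 7, 4]

Message polynomial: m(x) = 3 + 11·x + 3·x^2 (mod 13).
For each evaluation point α_i, compute m(α_i) mod 13:
  α_1 = 8: Horner steps 3 → 9 → 10, so m(8) = 10.
  α_2 = 3: Horner steps 3 → 7 → 11, so m(3) = 11.
  α_3 = 7: Horner steps 3 → 6 → 6, so m(7) = 6.
  α_4 = 9: Horner steps 3 → 12 → 7, so m(9) = 7.
  α_5 = 1: Horner steps 3 → 1 → 4, so m(1) = 4.
Codeword c = [10, 11, 6, 7, 4] ∈ F_13^5.


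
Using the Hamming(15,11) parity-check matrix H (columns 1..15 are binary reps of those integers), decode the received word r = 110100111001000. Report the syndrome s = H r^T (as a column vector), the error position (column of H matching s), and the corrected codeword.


s = (1, 1, 0, 1)^T, error position = 13, corrected codeword c = 110100111001100

Compute s = H r^T mod 2 one row at a time:
  s_1 = 1 + 1 + 0 + 0 + 1 + 0 + 0 + 0 = 3 ≡ 1 (mod 2).
  s_2 = 1 + 0 + 0 + 1 + 1 + 0 + 0 + 0 = 3 ≡ 1 (mod 2).
  s_3 = 1 + 0 + 0 + 1 + 0 + 0 + 0 + 0 = 2 ≡ 0 (mod 2).
  s_4 = 1 + 0 + 0 + 1 + 1 + 0 + 0 + 0 = 3 ≡ 1 (mod 2).
s = (1, 1, 0, 1)^T — this equals column 13 of H (binary 1101), so error is at position 13.
Correct: flip bit 13 of r = 110100111001000 to get c = 110100111001100.


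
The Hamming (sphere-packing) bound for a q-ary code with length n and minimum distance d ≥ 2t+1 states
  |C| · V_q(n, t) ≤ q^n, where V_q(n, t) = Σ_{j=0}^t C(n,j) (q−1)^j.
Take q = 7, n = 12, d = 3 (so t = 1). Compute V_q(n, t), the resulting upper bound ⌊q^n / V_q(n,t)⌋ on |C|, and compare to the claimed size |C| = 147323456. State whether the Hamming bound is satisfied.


V_q(n, t) = 73, q^n = 13841287201, Hamming bound = 189606673, |C| = 147323456 ≤ bound (satisfied).

Step 1: Compute V_q(n, t) = Σ_{j=0}^1 C(n, j) (q−1)^j.
  j = 0: C(12,0)·(6)^0 = 1·1 = 1.
  j = 1: C(12,1)·(6)^1 = 12·6 = 72.
  V_q(n, t) = 1 + 72 = 73.
Step 2: q^n = 7^12 = 13841287201.
Step 3: Hamming bound ⌊q^n / V_q(n,t)⌋ = ⌊13841287201/73⌋ = 189606673.
Step 4: Compare |C| = 147323456 to 189606673: satisfied.
The claimed |C| lies below the Hamming bound.


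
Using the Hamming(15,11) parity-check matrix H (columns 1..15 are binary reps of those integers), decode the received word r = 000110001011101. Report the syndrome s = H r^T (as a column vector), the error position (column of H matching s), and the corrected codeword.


s = (1, 1, 0, 1)^T, error position = 13, corrected codeword c = 000110001011001

Compute s = H r^T mod 2 one row at a time:
  s_1 = 0 + 1 + 0 + 1 + 1 + 1 + 0 + 1 = 5 ≡ 1 (mod 2).
  s_2 = 1 + 1 + 0 + 0 + 1 + 1 + 0 + 1 = 5 ≡ 1 (mod 2).
  s_3 = 0 + 0 + 0 + 0 + 0 + 1 + 0 + 1 = 2 ≡ 0 (mod 2).
  s_4 = 0 + 0 + 1 + 0 + 1 + 1 + 1 + 1 = 5 ≡ 1 (mod 2).
s = (1, 1, 0, 1)^T — this equals column 13 of H (binary 1101), so error is at position 13.
Correct: flip bit 13 of r = 000110001011101 to get c = 000110001011001.


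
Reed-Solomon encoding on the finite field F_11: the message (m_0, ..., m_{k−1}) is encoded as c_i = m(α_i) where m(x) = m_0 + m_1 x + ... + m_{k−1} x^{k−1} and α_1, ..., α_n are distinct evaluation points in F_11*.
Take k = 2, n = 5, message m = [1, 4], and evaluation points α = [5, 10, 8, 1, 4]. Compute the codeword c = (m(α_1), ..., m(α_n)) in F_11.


c = [10, 8, 0, 5, 6]

Message polynomial: m(x) = 1 + 4·x (mod 11).
For each evaluation point α_i, compute m(α_i) mod 11:
  α_1 = 5: Horner steps 4 → 10, so m(5) = 10.
  α_2 = 10: Horner steps 4 → 8, so m(10) = 8.
  α_3 = 8: Horner steps 4 → 0, so m(8) = 0.
  α_4 = 1: Horner steps 4 → 5, so m(1) = 5.
  α_5 = 4: Horner steps 4 → 6, so m(4) = 6.
Codeword c = [10, 8, 0, 5, 6] ∈ F_11^5.


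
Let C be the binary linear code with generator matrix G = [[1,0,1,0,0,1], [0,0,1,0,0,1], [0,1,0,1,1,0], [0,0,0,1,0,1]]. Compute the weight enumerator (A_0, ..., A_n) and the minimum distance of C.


Weight distribution: A_0 = 1, A_1 = 1, A_2 = 3, A_3 = 6, A_4 = 3, A_5 = 1, A_6 = 1. Minimum distance d = 1.

Enumerate all 2^4 = 16 messages m ∈ F_2^4.
For each, compute codeword c = mG in F_2^6, then tally its weight.
  m = 0000 → c = 000000, weight = 0.
  m = 1000 → c = 101001, weight = 3.
  m = 0100 → c = 001001, weight = 2.
  m = 1100 → c = 100000, weight = 1.
  m = 0010 → c = 010110, weight = 3.
  m = 1010 → c = 111111, weight = 6.
  m = 0110 → c = 011111, weight = 5.
  m = 1110 → c = 110110, weight = 4.
  m = 0001 → c = 000101, weight = 2.
  m = 1001 → c = 101100, weight = 3.
  m = 0101 → c = 001100, weight = 2.
  m = 1101 → c = 100101, weight = 3.
  m = 0011 → c = 010011, weight = 3.
  m = 1011 → c = 111010, weight = 4.
  m = 0111 → c = 011010, weight = 3.
  m = 1111 → c = 110011, weight = 4.
Tally weights:
  weight 0: 1 codewords.
  weight 1: 1 codewords.
  weight 2: 3 codewords.
  weight 3: 6 codewords.
  weight 4: 3 codewords.
  weight 5: 1 codewords.
  weight 6: 1 codewords.
Minimum distance d = smallest w > 0 with A_w > 0 = 1.
Sanity: Σ A_w = 16 = 2^4 = 16 ✓.


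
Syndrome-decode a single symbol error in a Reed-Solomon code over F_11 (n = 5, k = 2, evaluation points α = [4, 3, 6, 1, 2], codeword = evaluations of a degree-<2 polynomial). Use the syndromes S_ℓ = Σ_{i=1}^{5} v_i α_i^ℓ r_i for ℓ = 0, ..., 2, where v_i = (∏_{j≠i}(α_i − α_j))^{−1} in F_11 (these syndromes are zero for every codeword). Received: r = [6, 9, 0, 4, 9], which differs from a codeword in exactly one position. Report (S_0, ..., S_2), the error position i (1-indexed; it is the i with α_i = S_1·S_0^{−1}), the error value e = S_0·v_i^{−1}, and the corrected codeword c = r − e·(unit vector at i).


S = (10, 9, 7), error at position 5, error magnitude e = 8, c = [6, 9, 0, 4, 1].

Step 1: column multipliers v_i = (∏_{j≠i}(α_i − α_j))^{−1} mod 11.
  i = 1 (α = 4): (4−3)(4−6)(4−1)(4−2) = 1·(−2)·3·2 = −12 ≡ 10, so v_1 = 10^{−1} = 10 (mod 11).
  i = 2 (α = 3): (3−4)(3−6)(3−1)(3−2) = (−1)·(−3)·2·1 = 6 ≡ 6, so v_2 = 6^{−1} = 2 (mod 11).
  i = 3 (α = 6): (6−4)(6−3)(6−1)(6−2) = 2·3·5·4 = 120 ≡ 10, so v_3 = 10^{−1} = 10 (mod 11).
  i = 4 (α = 1): (1−4)(1−3)(1−6)(1−2) = (−3)·(−2)·(−5)·(−1) = 30 ≡ 8, so v_4 = 8^{−1} = 7 (mod 11).
  i = 5 (α = 2): (2−4)(2−3)(2−6)(2−1) = (−2)·(−1)·(−4)·1 = −8 ≡ 3, so v_5 = 3^{−1} = 4 (mod 11).
  v = [10, 2, 10, 7, 4].
Step 2: syndromes of r = [6, 9, 0, 4, 9] (all sums mod 11).
  S_0 = Σ v_i r_i = 10·6 + 2·9 + 10·0 + 7·4 + 4·9 = 142 ≡ 10.
  S_1 = Σ v_i α_i r_i = 10·4·6 + 2·3·9 + 10·6·0 + 7·1·4 + 4·2·9 = 394 ≡ 9.
  α_i^2 mod 11 = [5, 9, 3, 1, 4].
  S_2 = Σ v_i α_i^2 r_i = 10·5·6 + 2·9·9 + 10·3·0 + 7·1·4 + 4·4·9 = 634 ≡ 7.
  S = (10, 9, 7) ≠ 0, so r is not a codeword (an error is present).
Step 3: locate the error. For a single error e at position i, S_ℓ = v_i·e·α_i^ℓ, so α_err = S_1/S_0.
  S_0^{−1} = 10^{−1} = 10 (mod 11), so α_err = 9·10 = 90 ≡ 2 = α_5. Error position i = 5.
  Consistency check: S_2/S_1 = 7·5 = 35 ≡ 2 = α_err ✓ (single-error assumption holds).
Step 4: error magnitude e = S_0/v_5 = S_0·∏_{j≠5}(α_5 − α_j) = 10·3 = 30 ≡ 8 (mod 11).
Step 5: correct position 5: c_5 = r_5 − e = 9 − 8 ≡ 1 (mod 11). Hence c = [6, 9, 0, 4, 1].
  Check: interpolating c through the α_i gives m(x) = 7 + 8·x (degree < 2) with m(α_i) = c_i for every i, so c is indeed a codeword.
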